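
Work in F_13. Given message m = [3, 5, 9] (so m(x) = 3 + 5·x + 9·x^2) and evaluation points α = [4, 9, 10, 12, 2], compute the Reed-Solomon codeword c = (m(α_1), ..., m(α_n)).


c = [11, 10, 4, 7, 10]

Message polynomial: m(x) = 3 + 5·x + 9·x^2 (mod 13).
For each evaluation point α_i, compute m(α_i) mod 13:
  α_1 = 4: Horner steps 9 → 2 → 11, so m(4) = 11.
  α_2 = 9: Horner steps 9 → 8 → 10, so m(9) = 10.
  α_3 = 10: Horner steps 9 → 4 → 4, so m(10) = 4.
  α_4 = 12: Horner steps 9 → 9 → 7, so m(12) = 7.
  α_5 = 2: Horner steps 9 → 10 → 10, so m(2) = 10.
Codeword c = [11, 10, 4, 7, 10] ∈ F_13^5.


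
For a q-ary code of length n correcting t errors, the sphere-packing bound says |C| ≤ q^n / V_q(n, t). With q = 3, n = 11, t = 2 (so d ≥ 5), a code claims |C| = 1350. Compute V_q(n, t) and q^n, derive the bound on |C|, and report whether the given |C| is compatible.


V_q(n, t) = 243, q^n = 177147, Hamming bound = 729, |C| = 1350 > bound (violated).

Step 1: Compute V_q(n, t) = Σ_{j=0}^2 C(n, j) (q−1)^j.
  j = 0: C(11,0)·(2)^0 = 1·1 = 1.
  j = 1: C(11,1)·(2)^1 = 11·2 = 22.
  j = 2: C(11,2)·(2)^2 = 55·4 = 220.
  V_q(n, t) = 1 + 22 + 220 = 243.
Step 2: q^n = 3^11 = 177147.
Step 3: Hamming bound ⌊q^n / V_q(n,t)⌋ = ⌊177147/243⌋ = 729.
Step 4: Compare |C| = 1350 to 729: violated.
The claimed |C| lies above the Hamming bound, so no 3-ary code of length 11 with d ≥ 5 can have 1350 codewords.


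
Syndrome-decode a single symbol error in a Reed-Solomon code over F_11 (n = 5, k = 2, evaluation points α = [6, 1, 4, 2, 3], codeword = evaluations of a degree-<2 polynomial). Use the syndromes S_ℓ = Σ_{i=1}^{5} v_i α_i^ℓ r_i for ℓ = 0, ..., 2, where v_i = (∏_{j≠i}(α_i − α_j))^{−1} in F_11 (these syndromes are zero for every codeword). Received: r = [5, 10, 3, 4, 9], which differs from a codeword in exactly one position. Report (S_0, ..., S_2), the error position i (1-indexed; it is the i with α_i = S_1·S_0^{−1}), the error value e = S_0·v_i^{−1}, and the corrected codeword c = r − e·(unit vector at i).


S = (8, 4, 2), error at position 1, error magnitude e = 3, c = [2, 10, 3, 4, 9].

Step 1: column multipliers v_i = (∏_{j≠i}(α_i − α_j))^{−1} mod 11.
  i = 1 (α = 6): (6−1)(6−4)(6−2)(6−3) = 5·2·4·3 = 120 ≡ 10, so v_1 = 10^{−1} = 10 (mod 11).
  i = 2 (α = 1): (1−6)(1−4)(1−2)(1−3) = (−5)·(−3)·(−1)·(−2) = 30 ≡ 8, so v_2 = 8^{−1} = 7 (mod 11).
  i = 3 (α = 4): (4−6)(4−1)(4−2)(4−3) = (−2)·3·2·1 = −12 ≡ 10, so v_3 = 10^{−1} = 10 (mod 11).
  i = 4 (α = 2): (2−6)(2−1)(2−4)(2−3) = (−4)·1·(−2)·(−1) = −8 ≡ 3, so v_4 = 3^{−1} = 4 (mod 11).
  i = 5 (α = 3): (3−6)(3−1)(3−4)(3−2) = (−3)·2·(−1)·1 = 6 ≡ 6, so v_5 = 6^{−1} = 2 (mod 11).
  v = [10, 7, 10, 4, 2].
Step 2: syndromes of r = [5, 10, 3, 4, 9] (all sums mod 11).
  S_0 = Σ v_i r_i = 10·5 + 7·10 + 10·3 + 4·4 + 2·9 = 184 ≡ 8.
  S_1 = Σ v_i α_i r_i = 10·6·5 + 7·1·10 + 10·4·3 + 4·2·4 + 2·3·9 = 576 ≡ 4.
  α_i^2 mod 11 = [3, 1, 5, 4, 9].
  S_2 = Σ v_i α_i^2 r_i = 10·3·5 + 7·1·10 + 10·5·3 + 4·4·4 + 2·9·9 = 596 ≡ 2.
  S = (8, 4, 2) ≠ 0, so r is not a codeword (an error is present).
Step 3: locate the error. For a single error e at position i, S_ℓ = v_i·e·α_i^ℓ, so α_err = S_1/S_0.
  S_0^{−1} = 8^{−1} = 7 (mod 11), so α_err = 4·7 = 28 ≡ 6 = α_1. Error position i = 1.
  Consistency check: S_2/S_1 = 2·3 = 6 ≡ 6 = α_err ✓ (single-error assumption holds).
Step 4: error magnitude e = S_0/v_1 = S_0·∏_{j≠1}(α_1 − α_j) = 8·10 = 80 ≡ 3 (mod 11).
Step 5: correct position 1: c_1 = r_1 − e = 5 − 3 ≡ 2 (mod 11). Hence c = [2, 10, 3, 4, 9].
  Check: interpolating c through the α_i gives m(x) = 5 + 5·x (degree < 2) with m(α_i) = c_i for every i, so c is indeed a codeword.


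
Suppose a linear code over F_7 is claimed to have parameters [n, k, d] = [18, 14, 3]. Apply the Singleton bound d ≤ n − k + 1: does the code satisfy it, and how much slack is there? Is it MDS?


Singleton RHS = n − k + 1 = 5, slack = 2, bound satisfied, not MDS.

Singleton bound: d ≤ n − k + 1.
Here n = 18, k = 14, so n − k + 1 = 5.
Given d = 3, check d ≤ 5: YES.
Slack = (n − k + 1) − d = 2.
The code is NOT MDS (slack = 2 > 0).
Description: the claimed parameters are [18, 14, 3]_7; such a code would be non-MDS.


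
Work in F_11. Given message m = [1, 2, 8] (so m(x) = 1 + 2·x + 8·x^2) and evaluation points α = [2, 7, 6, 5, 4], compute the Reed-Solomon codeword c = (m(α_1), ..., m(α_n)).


c = [4, 0, 4, 2, 5]

Message polynomial: m(x) = 1 + 2·x + 8·x^2 (mod 11).
For each evaluation point α_i, compute m(α_i) mod 11:
  α_1 = 2: Horner steps 8 → 7 → 4, so m(2) = 4.
  α_2 = 7: Horner steps 8 → 3 → 0, so m(7) = 0.
  α_3 = 6: Horner steps 8 → 6 → 4, so m(6) = 4.
  α_4 = 5: Horner steps 8 → 9 → 2, so m(5) = 2.
  α_5 = 4: Horner steps 8 → 1 → 5, so m(4) = 5.
Codeword c = [4, 0, 4, 2, 5] ∈ F_11^5.


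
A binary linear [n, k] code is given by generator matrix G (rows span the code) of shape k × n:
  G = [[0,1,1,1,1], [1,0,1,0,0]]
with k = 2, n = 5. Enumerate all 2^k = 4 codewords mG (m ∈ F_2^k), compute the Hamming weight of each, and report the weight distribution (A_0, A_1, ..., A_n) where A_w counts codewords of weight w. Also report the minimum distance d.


Weight distribution: A_0 = 1, A_2 = 1, A_4 = 2. Minimum distance d = 2.

Enumerate all 2^2 = 4 messages m ∈ F_2^2.
For each, compute codeword c = mG in F_2^5, then tally its weight.
  m = 00 → c = 00000, weight = 0.
  m = 10 → c = 01111, weight = 4.
  m = 01 → c = 10100, weight = 2.
  m = 11 → c = 11011, weight = 4.
Tally weights:
  weight 0: 1 codewords.
  weight 2: 1 codewords.
  weight 4: 2 codewords.
Minimum distance d = smallest w > 0 with A_w > 0 = 2.
Sanity: Σ A_w = 4 = 2^2 = 4 ✓.


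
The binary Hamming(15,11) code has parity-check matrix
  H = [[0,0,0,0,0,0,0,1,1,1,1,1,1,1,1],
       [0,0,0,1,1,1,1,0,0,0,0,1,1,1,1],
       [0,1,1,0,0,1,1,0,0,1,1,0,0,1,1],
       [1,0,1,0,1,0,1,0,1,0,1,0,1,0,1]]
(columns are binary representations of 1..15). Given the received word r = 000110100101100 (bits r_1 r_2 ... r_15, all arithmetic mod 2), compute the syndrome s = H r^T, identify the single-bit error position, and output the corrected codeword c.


s = (1, 1, 0, 1)^T, error position = 13, corrected codeword c = 000110100101000

Compute s = H r^T mod 2 one row at a time:
  s_1 = 0 + 0 + 1 + 0 + 1 + 1 + 0 + 0 = 3 ≡ 1 (mod 2).
  s_2 = 1 + 1 + 0 + 1 + 1 + 1 + 0 + 0 = 5 ≡ 1 (mod 2).
  s_3 = 0 + 0 + 0 + 1 + 1 + 0 + 0 + 0 = 2 ≡ 0 (mod 2).
  s_4 = 0 + 0 + 1 + 1 + 0 + 0 + 1 + 0 = 3 ≡ 1 (mod 2).
s = (1, 1, 0, 1)^T — this equals column 13 of H (binary 1101), so error is at position 13.
Correct: flip bit 13 of r = 000110100101100 to get c = 000110100101000.


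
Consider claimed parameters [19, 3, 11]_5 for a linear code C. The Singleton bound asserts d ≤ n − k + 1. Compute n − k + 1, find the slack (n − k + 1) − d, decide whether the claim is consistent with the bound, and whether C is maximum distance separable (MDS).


Singleton RHS = n − k + 1 = 17, slack = 6, bound satisfied, not MDS.

Singleton bound: d ≤ n − k + 1.
Here n = 19, k = 3, so n − k + 1 = 17.
Given d = 11, check d ≤ 17: YES.
Slack = (n − k + 1) − d = 6.
The code is NOT MDS (slack = 6 > 0).
Description: the claimed parameters are [19, 3, 11]_5; such a code would be non-MDS.


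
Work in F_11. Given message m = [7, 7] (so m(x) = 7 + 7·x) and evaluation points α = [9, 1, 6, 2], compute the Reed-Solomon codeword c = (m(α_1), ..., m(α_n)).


c = [4, 3, 5, 10]

Message polynomial: m(x) = 7 + 7·x (mod 11).
For each evaluation point α_i, compute m(α_i) mod 11:
  α_1 = 9: Horner steps 7 → 4, so m(9) = 4.
  α_2 = 1: Horner steps 7 → 3, so m(1) = 3.
  α_3 = 6: Horner steps 7 → 5, so m(6) = 5.
  α_4 = 2: Horner steps 7 → 10, so m(2) = 10.
Codeword c = [4, 3, 5, 10] ∈ F_11^4.


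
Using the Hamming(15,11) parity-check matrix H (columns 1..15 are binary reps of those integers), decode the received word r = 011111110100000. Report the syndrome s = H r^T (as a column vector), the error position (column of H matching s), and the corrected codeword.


s = (0, 0, 1, 1)^T, error position = 3, corrected codeword c = 010111110100000

Compute s = H r^T mod 2 one row at a time:
  s_1 = 1 + 0 + 1 + 0 + 0 + 0 + 0 + 0 = 2 ≡ 0 (mod 2).
  s_2 = 1 + 1 + 1 + 1 + 0 + 0 + 0 + 0 = 4 ≡ 0 (mod 2).
  s_3 = 1 + 1 + 1 + 1 + 1 + 0 + 0 + 0 = 5 ≡ 1 (mod 2).
  s_4 = 0 + 1 + 1 + 1 + 0 + 0 + 0 + 0 = 3 ≡ 1 (mod 2).
s = (0, 0, 1, 1)^T — this equals column 3 of H (binary 0011), so error is at position 3.
Correct: flip bit 3 of r = 011111110100000 to get c = 010111110100000.


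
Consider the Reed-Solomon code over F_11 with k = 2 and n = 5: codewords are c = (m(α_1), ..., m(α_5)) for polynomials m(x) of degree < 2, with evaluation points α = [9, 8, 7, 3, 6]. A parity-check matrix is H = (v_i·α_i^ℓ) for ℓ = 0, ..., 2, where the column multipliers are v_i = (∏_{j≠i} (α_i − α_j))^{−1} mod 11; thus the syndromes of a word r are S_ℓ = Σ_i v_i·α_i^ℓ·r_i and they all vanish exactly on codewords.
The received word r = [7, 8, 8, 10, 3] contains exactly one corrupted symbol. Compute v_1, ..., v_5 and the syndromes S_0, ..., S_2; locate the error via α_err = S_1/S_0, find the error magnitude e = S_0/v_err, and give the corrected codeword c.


S = (6, 4, 10), error at position 2, error magnitude e = 6, c = [7, 2, 8, 10, 3].

Step 1: column multipliers v_i = (∏_{j≠i}(α_i − α_j))^{−1} mod 11.
  i = 1 (α = 9): (9−8)(9−7)(9−3)(9−6) = 1·2·6·3 = 36 ≡ 3, so v_1 = 3^{−1} = 4 (mod 11).
  i = 2 (α = 8): (8−9)(8−7)(8−3)(8−6) = (−1)·1·5·2 = −10 ≡ 1, so v_2 = 1^{−1} = 1 (mod 11).
  i = 3 (α = 7): (7−9)(7−8)(7−3)(7−6) = (−2)·(−1)·4·1 = 8 ≡ 8, so v_3 = 8^{−1} = 7 (mod 11).
  i = 4 (α = 3): (3−9)(3−8)(3−7)(3−6) = (−6)·(−5)·(−4)·(−3) = 360 ≡ 8, so v_4 = 8^{−1} = 7 (mod 11).
  i = 5 (α = 6): (6−9)(6−8)(6−7)(6−3) = (−3)·(−2)·(−1)·3 = −18 ≡ 4, so v_5 = 4^{−1} = 3 (mod 11).
  v = [4, 1, 7, 7, 3].
Step 2: syndromes of r = [7, 8, 8, 10, 3] (all sums mod 11).
  S_0 = Σ v_i r_i = 4·7 + 1·8 + 7·8 + 7·10 + 3·3 = 171 ≡ 6.
  S_1 = Σ v_i α_i r_i = 4·9·7 + 1·8·8 + 7·7·8 + 7·3·10 + 3·6·3 = 972 ≡ 4.
  α_i^2 mod 11 = [4, 9, 5, 9, 3].
  S_2 = Σ v_i α_i^2 r_i = 4·4·7 + 1·9·8 + 7·5·8 + 7·9·10 + 3·3·3 = 1121 ≡ 10.
  S = (6, 4, 10) ≠ 0, so r is not a codeword (an error is present).
Step 3: locate the error. For a single error e at position i, S_ℓ = v_i·e·α_i^ℓ, so α_err = S_1/S_0.
  S_0^{−1} = 6^{−1} = 2 (mod 11), so α_err = 4·2 = 8 ≡ 8 = α_2. Error position i = 2.
  Consistency check: S_2/S_1 = 10·3 = 30 ≡ 8 = α_err ✓ (single-error assumption holds).
Step 4: error magnitude e = S_0/v_2 = S_0·∏_{j≠2}(α_2 − α_j) = 6·1 = 6 ≡ 6 (mod 11).
Step 5: correct position 2: c_2 = r_2 − e = 8 − 6 ≡ 2 (mod 11). Hence c = [7, 2, 8, 10, 3].
  Check: interpolating c through the α_i gives m(x) = 6 + 5·x (degree < 2) with m(α_i) = c_i for every i, so c is indeed a codeword.


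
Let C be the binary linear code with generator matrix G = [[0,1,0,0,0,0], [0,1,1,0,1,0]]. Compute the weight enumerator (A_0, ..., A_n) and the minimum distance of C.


Weight distribution: A_0 = 1, A_1 = 1, A_2 = 1, A_3 = 1. Minimum distance d = 1.

Enumerate all 2^2 = 4 messages m ∈ F_2^2.
For each, compute codeword c = mG in F_2^6, then tally its weight.
  m = 00 → c = 000000, weight = 0.
  m = 10 → c = 010000, weight = 1.
  m = 01 → c = 011010, weight = 3.
  m = 11 → c = 001010, weight = 2.
Tally weights:
  weight 0: 1 codewords.
  weight 1: 1 codewords.
  weight 2: 1 codewords.
  weight 3: 1 codewords.
Minimum distance d = smallest w > 0 with A_w > 0 = 1.
Sanity: Σ A_w = 4 = 2^2 = 4 ✓.


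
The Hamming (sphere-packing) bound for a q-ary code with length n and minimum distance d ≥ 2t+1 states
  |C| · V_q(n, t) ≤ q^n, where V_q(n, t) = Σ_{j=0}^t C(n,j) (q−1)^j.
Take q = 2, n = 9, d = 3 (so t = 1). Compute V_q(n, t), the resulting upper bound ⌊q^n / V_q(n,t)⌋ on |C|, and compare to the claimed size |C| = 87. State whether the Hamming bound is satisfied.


V_q(n, t) = 10, q^n = 512, Hamming bound = 51, |C| = 87 > bound (violated).

Step 1: Compute V_q(n, t) = Σ_{j=0}^1 C(n, j) (q−1)^j.
  j = 0: C(9,0)·(1)^0 = 1·1 = 1.
  j = 1: C(9,1)·(1)^1 = 9·1 = 9.
  V_q(n, t) = 1 + 9 = 10.
Step 2: q^n = 2^9 = 512.
Step 3: Hamming bound ⌊q^n / V_q(n,t)⌋ = ⌊512/10⌋ = 51.
Step 4: Compare |C| = 87 to 51: violated.
The claimed |C| lies above the Hamming bound, so no 2-ary code of length 9 with d ≥ 3 can have 87 codewords.


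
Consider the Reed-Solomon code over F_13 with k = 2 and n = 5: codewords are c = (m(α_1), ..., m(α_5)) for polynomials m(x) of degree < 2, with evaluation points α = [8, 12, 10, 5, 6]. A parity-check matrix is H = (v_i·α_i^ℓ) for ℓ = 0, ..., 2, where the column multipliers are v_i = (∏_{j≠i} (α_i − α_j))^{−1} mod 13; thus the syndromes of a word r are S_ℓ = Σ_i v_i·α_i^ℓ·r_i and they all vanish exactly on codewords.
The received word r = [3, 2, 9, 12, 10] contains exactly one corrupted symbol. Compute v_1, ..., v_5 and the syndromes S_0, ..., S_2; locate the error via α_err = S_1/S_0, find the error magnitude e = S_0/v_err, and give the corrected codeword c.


S = (5, 12, 8), error at position 4, error magnitude e = 5, c = [3, 2, 9, 7, 10].

Step 1: column multipliers v_i = (∏_{j≠i}(α_i − α_j))^{−1} mod 13.
  i = 1 (α = 8): (8−12)(8−10)(8−5)(8−6) = (−4)·(−2)·3·2 = 48 ≡ 9, so v_1 = 9^{−1} = 3 (mod 13).
  i = 2 (α = 12): (12−8)(12−10)(12−5)(12−6) = 4·2·7·6 = 336 ≡ 11, so v_2 = 11^{−1} = 6 (mod 13).
  i = 3 (α = 10): (10−8)(10−12)(10−5)(10−6) = 2·(−2)·5·4 = −80 ≡ 11, so v_3 = 11^{−1} = 6 (mod 13).
  i = 4 (α = 5): (5−8)(5−12)(5−10)(5−6) = (−3)·(−7)·(−5)·(−1) = 105 ≡ 1, so v_4 = 1^{−1} = 1 (mod 13).
  i = 5 (α = 6): (6−8)(6−12)(6−10)(6−5) = (−2)·(−6)·(−4)·1 = −48 ≡ 4, so v_5 = 4^{−1} = 10 (mod 13).
  v = [3, 6, 6, 1, 10].
Step 2: syndromes of r = [3, 2, 9, 12, 10] (all sums mod 13).
  S_0 = Σ v_i r_i = 3·3 + 6·2 + 6·9 + 1·12 + 10·10 = 187 ≡ 5.
  S_1 = Σ v_i α_i r_i = 3·8·3 + 6·12·2 + 6·10·9 + 1·5·12 + 10·6·10 = 1416 ≡ 12.
  α_i^2 mod 13 = [12, 1, 9, 12, 10].
  S_2 = Σ v_i α_i^2 r_i = 3·12·3 + 6·1·2 + 6·9·9 + 1·12·12 + 10·10·10 = 1750 ≡ 8.
  S = (5, 12, 8) ≠ 0, so r is not a codeword (an error is present).
Step 3: locate the error. For a single error e at position i, S_ℓ = v_i·e·α_i^ℓ, so α_err = S_1/S_0.
  S_0^{−1} = 5^{−1} = 8 (mod 13), so α_err = 12·8 = 96 ≡ 5 = α_4. Error position i = 4.
  Consistency check: S_2/S_1 = 8·12 = 96 ≡ 5 = α_err ✓ (single-error assumption holds).
Step 4: error magnitude e = S_0/v_4 = S_0·∏_{j≠4}(α_4 − α_j) = 5·1 = 5 ≡ 5 (mod 13).
Step 5: correct position 4: c_4 = r_4 − e = 12 − 5 ≡ 7 (mod 13). Hence c = [3, 2, 9, 7, 10].
  Check: interpolating c through the α_i gives m(x) = 5 + 3·x (degree < 2) with m(α_i) = c_i for every i, so c is indeed a codeword.


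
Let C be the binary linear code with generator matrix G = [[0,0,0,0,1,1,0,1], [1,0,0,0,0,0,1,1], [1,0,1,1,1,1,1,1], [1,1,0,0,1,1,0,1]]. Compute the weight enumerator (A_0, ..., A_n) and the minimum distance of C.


Weight distribution: A_0 = 1, A_2 = 1, A_3 = 4, A_4 = 5, A_5 = 2, A_6 = 1, A_7 = 2. Minimum distance d = 2.

Enumerate all 2^4 = 16 messages m ∈ F_2^4.
For each, compute codeword c = mG in F_2^8, then tally its weight.
  m = 0000 → c = 00000000, weight = 0.
  m = 1000 → c = 00001101, weight = 3.
  m = 0100 → c = 10000011, weight = 3.
  m = 1100 → c = 10001110, weight = 4.
  m = 0010 → c = 10111111, weight = 7.
  m = 1010 → c = 10110010, weight = 4.
  m = 0110 → c = 00111100, weight = 4.
  m = 1110 → c = 00110001, weight = 3.
  m = 0001 → c = 11001101, weight = 5.
  m = 1001 → c = 11000000, weight = 2.
  m = 0101 → c = 01001110, weight = 4.
  m = 1101 → c = 01000011, weight = 3.
  m = 0011 → c = 01110010, weight = 4.
  m = 1011 → c = 01111111, weight = 7.
  m = 0111 → c = 11110001, weight = 5.
  m = 1111 → c = 11111100, weight = 6.
Tally weights:
  weight 0: 1 codewords.
  weight 2: 1 codewords.
  weight 3: 4 codewords.
  weight 4: 5 codewords.
  weight 5: 2 codewords.
  weight 6: 1 codewords.
  weight 7: 2 codewords.
Minimum distance d = smallest w > 0 with A_w > 0 = 2.
Sanity: Σ A_w = 16 = 2^4 = 16 ✓.


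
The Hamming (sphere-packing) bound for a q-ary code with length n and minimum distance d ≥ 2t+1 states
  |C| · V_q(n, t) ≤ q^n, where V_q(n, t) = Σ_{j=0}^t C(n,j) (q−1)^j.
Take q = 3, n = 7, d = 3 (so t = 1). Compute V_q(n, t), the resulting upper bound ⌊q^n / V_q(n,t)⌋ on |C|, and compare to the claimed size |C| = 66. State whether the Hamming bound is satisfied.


V_q(n, t) = 15, q^n = 2187, Hamming bound = 145, |C| = 66 ≤ bound (satisfied).

Step 1: Compute V_q(n, t) = Σ_{j=0}^1 C(n, j) (q−1)^j.
  j = 0: C(7,0)·(2)^0 = 1·1 = 1.
  j = 1: C(7,1)·(2)^1 = 7·2 = 14.
  V_q(n, t) = 1 + 14 = 15.
Step 2: q^n = 3^7 = 2187.
Step 3: Hamming bound ⌊q^n / V_q(n,t)⌋ = ⌊2187/15⌋ = 145.
Step 4: Compare |C| = 66 to 145: satisfied.
The claimed |C| lies below the Hamming bound.


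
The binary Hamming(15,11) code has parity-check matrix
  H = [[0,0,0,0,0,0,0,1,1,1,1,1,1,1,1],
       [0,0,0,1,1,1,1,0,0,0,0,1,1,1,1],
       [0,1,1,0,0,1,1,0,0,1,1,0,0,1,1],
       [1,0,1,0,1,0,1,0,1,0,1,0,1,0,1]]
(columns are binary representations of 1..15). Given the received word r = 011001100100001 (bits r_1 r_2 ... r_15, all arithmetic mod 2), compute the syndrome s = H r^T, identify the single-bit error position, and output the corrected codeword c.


s = (0, 1, 0, 1)^T, error position = 5, corrected codeword c = 011011100100001

Compute s = H r^T mod 2 one row at a time:
  s_1 = 0 + 0 + 1 + 0 + 0 + 0 + 0 + 1 = 2 ≡ 0 (mod 2).
  s_2 = 0 + 0 + 1 + 1 + 0 + 0 + 0 + 1 = 3 ≡ 1 (mod 2).
  s_3 = 1 + 1 + 1 + 1 + 1 + 0 + 0 + 1 = 6 ≡ 0 (mod 2).
  s_4 = 0 + 1 + 0 + 1 + 0 + 0 + 0 + 1 = 3 ≡ 1 (mod 2).
s = (0, 1, 0, 1)^T — this equals column 5 of H (binary 0101), so error is at position 5.
Correct: flip bit 5 of r = 011001100100001 to get c = 011011100100001.


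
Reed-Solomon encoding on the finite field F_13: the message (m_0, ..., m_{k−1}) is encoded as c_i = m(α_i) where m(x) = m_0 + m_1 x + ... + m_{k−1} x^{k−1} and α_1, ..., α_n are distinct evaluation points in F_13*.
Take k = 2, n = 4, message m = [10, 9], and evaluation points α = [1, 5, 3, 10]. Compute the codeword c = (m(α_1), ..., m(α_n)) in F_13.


c = [6, 3, 11, 9]

Message polynomial: m(x) = 10 + 9·x (mod 13).
For each evaluation point α_i, compute m(α_i) mod 13:
  α_1 = 1: Horner steps 9 → 6, so m(1) = 6.
  α_2 = 5: Horner steps 9 → 3, so m(5) = 3.
  α_3 = 3: Horner steps 9 → 11, so m(3) = 11.
  α_4 = 10: Horner steps 9 → 9, so m(10) = 9.
Codeword c = [6, 3, 11, 9] ∈ F_13^4.


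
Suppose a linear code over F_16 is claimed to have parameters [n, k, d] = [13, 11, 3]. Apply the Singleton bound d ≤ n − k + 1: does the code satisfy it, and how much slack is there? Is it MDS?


Singleton RHS = n − k + 1 = 3, slack = 0, bound satisfied, MDS.

Singleton bound: d ≤ n − k + 1.
Here n = 13, k = 11, so n − k + 1 = 3.
Given d = 3, check d ≤ 3: YES.
Slack = (n − k + 1) − d = 0.
The code is MDS (slack = 0).
Description: the claimed parameters are [13, 11, 3]_16; such a code would be MDS (meets Singleton bound).


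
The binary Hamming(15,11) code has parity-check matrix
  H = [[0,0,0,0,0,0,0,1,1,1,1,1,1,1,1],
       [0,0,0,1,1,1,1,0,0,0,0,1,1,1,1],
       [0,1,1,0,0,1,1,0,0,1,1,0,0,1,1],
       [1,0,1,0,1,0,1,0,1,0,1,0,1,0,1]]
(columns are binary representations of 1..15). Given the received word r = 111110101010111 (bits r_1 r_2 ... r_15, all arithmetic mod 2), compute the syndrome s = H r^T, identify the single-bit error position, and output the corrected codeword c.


s = (1, 0, 0, 0)^T, error position = 8, corrected codeword c = 111110111010111

Compute s = H r^T mod 2 one row at a time:
  s_1 = 0 + 1 + 0 + 1 + 0 + 1 + 1 + 1 = 5 ≡ 1 (mod 2).
  s_2 = 1 + 1 + 0 + 1 + 0 + 1 + 1 + 1 = 6 ≡ 0 (mod 2).
  s_3 = 1 + 1 + 0 + 1 + 0 + 1 + 1 + 1 = 6 ≡ 0 (mod 2).
  s_4 = 1 + 1 + 1 + 1 + 1 + 1 + 1 + 1 = 8 ≡ 0 (mod 2).
s = (1, 0, 0, 0)^T — this equals column 8 of H (binary 1000), so error is at position 8.
Correct: flip bit 8 of r = 111110101010111 to get c = 111110111010111.


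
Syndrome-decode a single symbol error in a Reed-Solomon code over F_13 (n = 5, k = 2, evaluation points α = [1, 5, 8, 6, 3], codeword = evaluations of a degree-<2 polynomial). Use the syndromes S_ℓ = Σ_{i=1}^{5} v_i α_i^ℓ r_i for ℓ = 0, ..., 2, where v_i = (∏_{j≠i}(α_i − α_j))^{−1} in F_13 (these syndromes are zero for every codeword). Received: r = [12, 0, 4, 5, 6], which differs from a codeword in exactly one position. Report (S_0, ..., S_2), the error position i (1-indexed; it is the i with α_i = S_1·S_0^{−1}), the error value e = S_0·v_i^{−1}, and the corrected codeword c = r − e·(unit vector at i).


S = (11, 1, 6), error at position 4, error magnitude e = 8, c = [12, 0, 4, 10, 6].

Step 1: column multipliers v_i = (∏_{j≠i}(α_i − α_j))^{−1} mod 13.
  i = 1 (α = 1): (1−5)(1−8)(1−6)(1−3) = (−4)·(−7)·(−5)·(−2) = 280 ≡ 7, so v_1 = 7^{−1} = 2 (mod 13).
  i = 2 (α = 5): (5−1)(5−8)(5−6)(5−3) = 4·(−3)·(−1)·2 = 24 ≡ 11, so v_2 = 11^{−1} = 6 (mod 13).
  i = 3 (α = 8): (8−1)(8−5)(8−6)(8−3) = 7·3·2·5 = 210 ≡ 2, so v_3 = 2^{−1} = 7 (mod 13).
  i = 4 (α = 6): (6−1)(6−5)(6−8)(6−3) = 5·1·(−2)·3 = −30 ≡ 9, so v_4 = 9^{−1} = 3 (mod 13).
  i = 5 (α = 3): (3−1)(3−5)(3−8)(3−6) = 2·(−2)·(−5)·(−3) = −60 ≡ 5, so v_5 = 5^{−1} = 8 (mod 13).
  v = [2, 6, 7, 3, 8].
Step 2: syndromes of r = [12, 0, 4, 5, 6] (all sums mod 13).
  S_0 = Σ v_i r_i = 2·12 + 6·0 + 7·4 + 3·5 + 8·6 = 115 ≡ 11.
  S_1 = Σ v_i α_i r_i = 2·1·12 + 6·5·0 + 7·8·4 + 3·6·5 + 8·3·6 = 482 ≡ 1.
  α_i^2 mod 13 = [1, 12, 12, 10, 9].
  S_2 = Σ v_i α_i^2 r_i = 2·1·12 + 6·12·0 + 7·12·4 + 3·10·5 + 8·9·6 = 942 ≡ 6.
  S = (11, 1, 6) ≠ 0, so r is not a codeword (an error is present).
Step 3: locate the error. For a single error e at position i, S_ℓ = v_i·e·α_i^ℓ, so α_err = S_1/S_0.
  S_0^{−1} = 11^{−1} = 6 (mod 13), so α_err = 1·6 = 6 ≡ 6 = α_4. Error position i = 4.
  Consistency check: S_2/S_1 = 6·1 = 6 ≡ 6 = α_err ✓ (single-error assumption holds).
Step 4: error magnitude e = S_0/v_4 = S_0·∏_{j≠4}(α_4 − α_j) = 11·9 = 99 ≡ 8 (mod 13).
Step 5: correct position 4: c_4 = r_4 − e = 5 − 8 ≡ 10 (mod 13). Hence c = [12, 0, 4, 10, 6].
  Check: interpolating c through the α_i gives m(x) = 2 + 10·x (degree < 2) with m(α_i) = c_i for every i, so c is indeed a codeword.


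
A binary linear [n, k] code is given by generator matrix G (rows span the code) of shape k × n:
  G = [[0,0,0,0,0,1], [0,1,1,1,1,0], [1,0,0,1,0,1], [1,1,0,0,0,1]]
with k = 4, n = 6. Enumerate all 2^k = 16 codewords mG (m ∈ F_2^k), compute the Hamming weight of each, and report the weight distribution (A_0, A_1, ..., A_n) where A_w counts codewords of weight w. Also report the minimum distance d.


Weight distribution: A_0 = 1, A_1 = 1, A_2 = 4, A_3 = 4, A_4 = 3, A_5 = 3. Minimum distance d = 1.

Enumerate all 2^4 = 16 messages m ∈ F_2^4.
For each, compute codeword c = mG in F_2^6, then tally its weight.
  m = 0000 → c = 000000, weight = 0.
  m = 1000 → c = 000001, weight = 1.
  m = 0100 → c = 011110, weight = 4.
  m = 1100 → c = 011111, weight = 5.
  m = 0010 → c = 100101, weight = 3.
  m = 1010 → c = 100100, weight = 2.
  m = 0110 → c = 111011, weight = 5.
  m = 1110 → c = 111010, weight = 4.
  m = 0001 → c = 110001, weight = 3.
  m = 1001 → c = 110000, weight = 2.
  m = 0101 → c = 101111, weight = 5.
  m = 1101 → c = 101110, weight = 4.
  m = 0011 → c = 010100, weight = 2.
  m = 1011 → c = 010101, weight = 3.
  m = 0111 → c = 001010, weight = 2.
  m = 1111 → c = 001011, weight = 3.
Tally weights:
  weight 0: 1 codewords.
  weight 1: 1 codewords.
  weight 2: 4 codewords.
  weight 3: 4 codewords.
  weight 4: 3 codewords.
  weight 5: 3 codewords.
Minimum distance d = smallest w > 0 with A_w > 0 = 1.
Sanity: Σ A_w = 16 = 2^4 = 16 ✓.


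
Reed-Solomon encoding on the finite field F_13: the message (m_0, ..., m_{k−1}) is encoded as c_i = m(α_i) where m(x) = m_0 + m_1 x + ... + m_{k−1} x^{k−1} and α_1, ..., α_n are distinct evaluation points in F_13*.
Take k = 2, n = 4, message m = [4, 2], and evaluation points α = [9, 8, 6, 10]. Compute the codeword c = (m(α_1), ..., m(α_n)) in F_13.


c = [9, 7, 3, 11]

Message polynomial: m(x) = 4 + 2·x (mod 13).
For each evaluation point α_i, compute m(α_i) mod 13:
  α_1 = 9: Horner steps 2 → 9, so m(9) = 9.
  α_2 = 8: Horner steps 2 → 7, so m(8) = 7.
  α_3 = 6: Horner steps 2 → 3, so m(6) = 3.
  α_4 = 10: Horner steps 2 → 11, so m(10) = 11.
Codeword c = [9, 7, 3, 11] ∈ F_13^4.


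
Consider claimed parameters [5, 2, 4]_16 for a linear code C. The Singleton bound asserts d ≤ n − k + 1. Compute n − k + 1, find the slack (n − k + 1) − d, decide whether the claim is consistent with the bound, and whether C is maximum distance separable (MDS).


Singleton RHS = n − k + 1 = 4, slack = 0, bound satisfied, MDS.

Singleton bound: d ≤ n − k + 1.
Here n = 5, k = 2, so n − k + 1 = 4.
Given d = 4, check d ≤ 4: YES.
Slack = (n − k + 1) − d = 0.
The code is MDS (slack = 0).
Description: the claimed parameters are [5, 2, 4]_16; such a code would be MDS (meets Singleton bound).


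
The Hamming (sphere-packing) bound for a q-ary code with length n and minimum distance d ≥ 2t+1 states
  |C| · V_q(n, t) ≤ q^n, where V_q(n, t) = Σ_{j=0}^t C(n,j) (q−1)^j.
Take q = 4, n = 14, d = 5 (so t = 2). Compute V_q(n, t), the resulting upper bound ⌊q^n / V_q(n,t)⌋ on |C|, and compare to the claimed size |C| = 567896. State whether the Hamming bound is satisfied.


V_q(n, t) = 862, q^n = 268435456, Hamming bound = 311410, |C| = 567896 > bound (violated).

Step 1: Compute V_q(n, t) = Σ_{j=0}^2 C(n, j) (q−1)^j.
  j = 0: C(14,0)·(3)^0 = 1·1 = 1.
  j = 1: C(14,1)·(3)^1 = 14·3 = 42.
  j = 2: C(14,2)·(3)^2 = 91·9 = 819.
  V_q(n, t) = 1 + 42 + 819 = 862.
Step 2: q^n = 4^14 = 268435456.
Step 3: Hamming bound ⌊q^n / V_q(n,t)⌋ = ⌊268435456/862⌋ = 311410.
Step 4: Compare |C| = 567896 to 311410: violated.
The claimed |C| lies above the Hamming bound, so no 4-ary code of length 14 with d ≥ 5 can have 567896 codewords.


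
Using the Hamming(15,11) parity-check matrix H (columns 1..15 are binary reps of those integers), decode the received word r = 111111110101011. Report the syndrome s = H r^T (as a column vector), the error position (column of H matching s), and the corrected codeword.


s = (1, 1, 1, 1)^T, error position = 15, corrected codeword c = 111111110101010

Compute s = H r^T mod 2 one row at a time:
  s_1 = 1 + 0 + 1 + 0 + 1 + 0 + 1 + 1 = 5 ≡ 1 (mod 2).
  s_2 = 1 + 1 + 1 + 1 + 1 + 0 + 1 + 1 = 7 ≡ 1 (mod 2).
  s_3 = 1 + 1 + 1 + 1 + 1 + 0 + 1 + 1 = 7 ≡ 1 (mod 2).
  s_4 = 1 + 1 + 1 + 1 + 0 + 0 + 0 + 1 = 5 ≡ 1 (mod 2).
s = (1, 1, 1, 1)^T — this equals column 15 of H (binary 1111), so error is at position 15.
Correct: flip bit 15 of r = 111111110101011 to get c = 111111110101010.


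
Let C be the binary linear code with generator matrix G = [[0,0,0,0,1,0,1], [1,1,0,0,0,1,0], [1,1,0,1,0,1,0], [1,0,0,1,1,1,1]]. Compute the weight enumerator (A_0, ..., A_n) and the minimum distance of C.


Weight distribution: A_0 = 1, A_1 = 2, A_2 = 3, A_3 = 4, A_4 = 3, A_5 = 2, A_6 = 1. Minimum distance d = 1.

Enumerate all 2^4 = 16 messages m ∈ F_2^4.
For each, compute codeword c = mG in F_2^7, then tally its weight.
  m = 0000 → c = 0000000, weight = 0.
  m = 1000 → c = 0000101, weight = 2.
  m = 0100 → c = 1100010, weight = 3.
  m = 1100 → c = 1100111, weight = 5.
  m = 0010 → c = 1101010, weight = 4.
  m = 1010 → c = 1101111, weight = 6.
  m = 0110 → c = 0001000, weight = 1.
  m = 1110 → c = 0001101, weight = 3.
  m = 0001 → c = 1001111, weight = 5.
  m = 1001 → c = 1001010, weight = 3.
  m = 0101 → c = 0101101, weight = 4.
  m = 1101 → c = 0101000, weight = 2.
  m = 0011 → c = 0100101, weight = 3.
  m = 1011 → c = 0100000, weight = 1.
  m = 0111 → c = 1000111, weight = 4.
  m = 1111 → c = 1000010, weight = 2.
Tally weights:
  weight 0: 1 codewords.
  weight 1: 2 codewords.
  weight 2: 3 codewords.
  weight 3: 4 codewords.
  weight 4: 3 codewords.
  weight 5: 2 codewords.
  weight 6: 1 codewords.
Minimum distance d = smallest w > 0 with A_w > 0 = 1.
Sanity: Σ A_w = 16 = 2^4 = 16 ✓.


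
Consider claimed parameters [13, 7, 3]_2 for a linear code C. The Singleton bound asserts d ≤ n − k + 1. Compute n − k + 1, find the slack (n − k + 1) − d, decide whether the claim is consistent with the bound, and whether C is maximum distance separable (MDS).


Singleton RHS = n − k + 1 = 7, slack = 4, bound satisfied, not MDS.

Singleton bound: d ≤ n − k + 1.
Here n = 13, k = 7, so n − k + 1 = 7.
Given d = 3, check d ≤ 7: YES.
Slack = (n − k + 1) − d = 4.
The code is NOT MDS (slack = 4 > 0).
Description: the claimed parameters are [13, 7, 3]_2; such a code would be non-MDS.


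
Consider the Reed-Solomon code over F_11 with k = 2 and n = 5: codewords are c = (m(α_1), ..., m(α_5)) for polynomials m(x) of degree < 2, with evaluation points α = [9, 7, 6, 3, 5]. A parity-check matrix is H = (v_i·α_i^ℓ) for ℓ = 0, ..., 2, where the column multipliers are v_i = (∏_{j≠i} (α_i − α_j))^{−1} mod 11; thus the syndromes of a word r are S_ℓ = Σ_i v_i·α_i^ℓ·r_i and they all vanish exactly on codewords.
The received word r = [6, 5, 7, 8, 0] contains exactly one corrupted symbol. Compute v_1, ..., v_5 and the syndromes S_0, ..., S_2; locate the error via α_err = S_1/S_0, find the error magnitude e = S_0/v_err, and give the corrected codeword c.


S = (4, 6, 9), error at position 2, error magnitude e = 2, c = [6, 3, 7, 8, 0].

Step 1: column multipliers v_i = (∏_{j≠i}(α_i − α_j))^{−1} mod 11.
  i = 1 (α = 9): (9−7)(9−6)(9−3)(9−5) = 2·3·6·4 = 144 ≡ 1, so v_1 = 1^{−1} = 1 (mod 11).
  i = 2 (α = 7): (7−9)(7−6)(7−3)(7−5) = (−2)·1·4·2 = −16 ≡ 6, so v_2 = 6^{−1} = 2 (mod 11).
  i = 3 (α = 6): (6−9)(6−7)(6−3)(6−5) = (−3)·(−1)·3·1 = 9 ≡ 9, so v_3 = 9^{−1} = 5 (mod 11).
  i = 4 (α = 3): (3−9)(3−7)(3−6)(3−5) = (−6)·(−4)·(−3)·(−2) = 144 ≡ 1, so v_4 = 1^{−1} = 1 (mod 11).
  i = 5 (α = 5): (5−9)(5−7)(5−6)(5−3) = (−4)·(−2)·(−1)·2 = −16 ≡ 6, so v_5 = 6^{−1} = 2 (mod 11).
  v = [1, 2, 5, 1, 2].
Step 2: syndromes of r = [6, 5, 7, 8, 0] (all sums mod 11).
  S_0 = Σ v_i r_i = 1·6 + 2·5 + 5·7 + 1·8 + 2·0 = 59 ≡ 4.
  S_1 = Σ v_i α_i r_i = 1·9·6 + 2·7·5 + 5·6·7 + 1·3·8 + 2·5·0 = 358 ≡ 6.
  α_i^2 mod 11 = [4, 5, 3, 9, 3].
  S_2 = Σ v_i α_i^2 r_i = 1·4·6 + 2·5·5 + 5·3·7 + 1·9·8 + 2·3·0 = 251 ≡ 9.
  S = (4, 6, 9) ≠ 0, so r is not a codeword (an error is present).
Step 3: locate the error. For a single error e at position i, S_ℓ = v_i·e·α_i^ℓ, so α_err = S_1/S_0.
  S_0^{−1} = 4^{−1} = 3 (mod 11), so α_err = 6·3 = 18 ≡ 7 = α_2. Error position i = 2.
  Consistency check: S_2/S_1 = 9·2 = 18 ≡ 7 = α_err ✓ (single-error assumption holds).
Step 4: error magnitude e = S_0/v_2 = S_0·∏_{j≠2}(α_2 − α_j) = 4·6 = 24 ≡ 2 (mod 11).
Step 5: correct position 2: c_2 = r_2 − e = 5 − 2 ≡ 3 (mod 11). Hence c = [6, 3, 7, 8, 0].
  Check: interpolating c through the α_i gives m(x) = 9 + 7·x (degree < 2) with m(α_i) = c_i for every i, so c is indeed a codeword.


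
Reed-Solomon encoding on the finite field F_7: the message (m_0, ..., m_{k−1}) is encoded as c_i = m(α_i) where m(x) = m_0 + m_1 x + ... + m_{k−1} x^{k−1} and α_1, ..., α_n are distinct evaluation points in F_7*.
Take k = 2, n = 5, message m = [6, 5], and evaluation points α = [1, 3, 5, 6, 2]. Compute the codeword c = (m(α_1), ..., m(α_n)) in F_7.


c = [4, 0, 3, 1, 2]

Message polynomial: m(x) = 6 + 5·x (mod 7).
For each evaluation point α_i, compute m(α_i) mod 7:
  α_1 = 1: Horner steps 5 → 4, so m(1) = 4.
  α_2 = 3: Horner steps 5 → 0, so m(3) = 0.
  α_3 = 5: Horner steps 5 → 3, so m(5) = 3.
  α_4 = 6: Horner steps 5 → 1, so m(6) = 1.
  α_5 = 2: Horner steps 5 → 2, so m(2) = 2.
Codeword c = [4, 0, 3, 1, 2] ∈ F_7^5.


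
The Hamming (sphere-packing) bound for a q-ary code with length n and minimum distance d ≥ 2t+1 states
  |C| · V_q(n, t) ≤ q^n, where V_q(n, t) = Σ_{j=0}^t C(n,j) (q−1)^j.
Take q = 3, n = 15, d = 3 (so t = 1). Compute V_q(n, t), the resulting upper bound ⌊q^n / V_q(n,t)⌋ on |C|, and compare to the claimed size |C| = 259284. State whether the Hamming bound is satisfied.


V_q(n, t) = 31, q^n = 14348907, Hamming bound = 462867, |C| = 259284 ≤ bound (satisfied).

Step 1: Compute V_q(n, t) = Σ_{j=0}^1 C(n, j) (q−1)^j.
  j = 0: C(15,0)·(2)^0 = 1·1 = 1.
  j = 1: C(15,1)·(2)^1 = 15·2 = 30.
  V_q(n, t) = 1 + 30 = 31.
Step 2: q^n = 3^15 = 14348907.
Step 3: Hamming bound ⌊q^n / V_q(n,t)⌋ = ⌊14348907/31⌋ = 462867.
Step 4: Compare |C| = 259284 to 462867: satisfied.
The claimed |C| lies below the Hamming bound.


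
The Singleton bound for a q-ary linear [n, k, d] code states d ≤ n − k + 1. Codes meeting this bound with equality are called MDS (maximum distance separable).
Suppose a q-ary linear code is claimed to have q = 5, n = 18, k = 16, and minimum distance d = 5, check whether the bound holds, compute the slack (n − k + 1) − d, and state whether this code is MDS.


Singleton RHS = n − k + 1 = 3, slack = -2, bound violated (no such code; not MDS).

Singleton bound: d ≤ n − k + 1.
Here n = 18, k = 16, so n − k + 1 = 3.
Given d = 5, check d ≤ 3: NO.
Slack = (n − k + 1) − d = -2.
The slack is negative: d = 5 exceeds n − k + 1 = 3 by 2, so the Singleton bound is violated and no linear [18, 16, 5]_5 code can exist. In particular it is not MDS (MDS requires d = n − k + 1 exactly).
Description: the claimed parameters are [18, 16, 5]_5; such a code would be impossible (violates the Singleton bound).


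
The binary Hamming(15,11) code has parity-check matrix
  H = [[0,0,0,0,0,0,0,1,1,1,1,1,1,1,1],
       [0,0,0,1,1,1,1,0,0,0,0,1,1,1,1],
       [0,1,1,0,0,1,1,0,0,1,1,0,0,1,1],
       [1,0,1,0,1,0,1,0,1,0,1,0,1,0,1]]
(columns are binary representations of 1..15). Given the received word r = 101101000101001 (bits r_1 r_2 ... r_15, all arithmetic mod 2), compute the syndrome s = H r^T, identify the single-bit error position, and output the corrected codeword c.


s = (1, 0, 0, 1)^T, error position = 9, corrected codeword c = 101101001101001

Compute s = H r^T mod 2 one row at a time:
  s_1 = 0 + 0 + 1 + 0 + 1 + 0 + 0 + 1 = 3 ≡ 1 (mod 2).
  s_2 = 1 + 0 + 1 + 0 + 1 + 0 + 0 + 1 = 4 ≡ 0 (mod 2).
  s_3 = 0 + 1 + 1 + 0 + 1 + 0 + 0 + 1 = 4 ≡ 0 (mod 2).
  s_4 = 1 + 1 + 0 + 0 + 0 + 0 + 0 + 1 = 3 ≡ 1 (mod 2).
s = (1, 0, 0, 1)^T — this equals column 9 of H (binary 1001), so error is at position 9.
Correct: flip bit 9 of r = 101101000101001 to get c = 101101001101001.


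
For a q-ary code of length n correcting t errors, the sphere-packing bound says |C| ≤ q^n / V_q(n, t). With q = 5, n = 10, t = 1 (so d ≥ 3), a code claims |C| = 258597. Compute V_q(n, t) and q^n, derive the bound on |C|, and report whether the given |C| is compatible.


V_q(n, t) = 41, q^n = 9765625, Hamming bound = 238185, |C| = 258597 > bound (violated).

Step 1: Compute V_q(n, t) = Σ_{j=0}^1 C(n, j) (q−1)^j.
  j = 0: C(10,0)·(4)^0 = 1·1 = 1.
  j = 1: C(10,1)·(4)^1 = 10·4 = 40.
  V_q(n, t) = 1 + 40 = 41.
Step 2: q^n = 5^10 = 9765625.
Step 3: Hamming bound ⌊q^n / V_q(n,t)⌋ = ⌊9765625/41⌋ = 238185.
Step 4: Compare |C| = 258597 to 238185: violated.
The claimed |C| lies above the Hamming bound, so no 5-ary code of length 10 with d ≥ 3 can have 258597 codewords.


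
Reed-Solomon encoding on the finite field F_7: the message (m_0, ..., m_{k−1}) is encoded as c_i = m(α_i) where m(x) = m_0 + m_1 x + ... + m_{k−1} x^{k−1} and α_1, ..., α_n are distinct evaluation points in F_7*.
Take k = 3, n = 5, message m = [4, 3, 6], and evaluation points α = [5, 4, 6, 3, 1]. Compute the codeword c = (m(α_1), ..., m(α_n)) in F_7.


c = [1, 0, 0, 4, 6]

Message polynomial: m(x) = 4 + 3·x + 6·x^2 (mod 7).
For each evaluation point α_i, compute m(α_i) mod 7:
  α_1 = 5: Horner steps 6 → 5 → 1, so m(5) = 1.
  α_2 = 4: Horner steps 6 → 6 → 0, so m(4) = 0.
  α_3 = 6: Horner steps 6 → 4 → 0, so m(6) = 0.
  α_4 = 3: Horner steps 6 → 0 → 4, so m(3) = 4.
  α_5 = 1: Horner steps 6 → 2 → 6, so m(1) = 6.
Codeword c = [1, 0, 0, 4, 6] ∈ F_7^5.


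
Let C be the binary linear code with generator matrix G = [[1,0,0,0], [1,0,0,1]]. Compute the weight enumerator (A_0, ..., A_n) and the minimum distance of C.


Weight distribution: A_0 = 1, A_1 = 2, A_2 = 1. Minimum distance d = 1.

Enumerate all 2^2 = 4 messages m ∈ F_2^2.
For each, compute codeword c = mG in F_2^4, then tally its weight.
  m = 00 → c = 0000, weight = 0.
  m = 10 → c = 1000, weight = 1.
  m = 01 → c = 1001, weight = 2.
  m = 11 → c = 0001, weight = 1.
Tally weights:
  weight 0: 1 codewords.
  weight 1: 2 codewords.
  weight 2: 1 codewords.
Minimum distance d = smallest w > 0 with A_w > 0 = 1.
Sanity: Σ A_w = 4 = 2^2 = 4 ✓.


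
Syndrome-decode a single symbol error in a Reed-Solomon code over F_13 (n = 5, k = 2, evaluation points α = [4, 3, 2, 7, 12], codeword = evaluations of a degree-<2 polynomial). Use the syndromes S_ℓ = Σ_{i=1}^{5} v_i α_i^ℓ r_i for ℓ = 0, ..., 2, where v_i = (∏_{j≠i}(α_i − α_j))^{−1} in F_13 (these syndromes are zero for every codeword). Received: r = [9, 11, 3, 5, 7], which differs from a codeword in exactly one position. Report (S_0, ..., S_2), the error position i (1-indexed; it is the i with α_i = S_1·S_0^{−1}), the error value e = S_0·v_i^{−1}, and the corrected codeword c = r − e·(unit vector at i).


S = (6, 5, 2), error at position 2, error magnitude e = 5, c = [9, 6, 3, 5, 7].

Step 1: column multipliers v_i = (∏_{j≠i}(α_i − α_j))^{−1} mod 13.
  i = 1 (α = 4): (4−3)(4−2)(4−7)(4−12) = 1·2·(−3)·(−8) = 48 ≡ 9, so v_1 = 9^{−1} = 3 (mod 13).
  i = 2 (α = 3): (3−4)(3−2)(3−7)(3−12) = (−1)·1·(−4)·(−9) = −36 ≡ 3, so v_2 = 3^{−1} = 9 (mod 13).
  i = 3 (α = 2): (2−4)(2−3)(2−7)(2−12) = (−2)·(−1)·(−5)·(−10) = 100 ≡ 9, so v_3 = 9^{−1} = 3 (mod 13).
  i = 4 (α = 7): (7−4)(7−3)(7−2)(7−12) = 3·4·5·(−5) = −300 ≡ 12, so v_4 = 12^{−1} = 12 (mod 13).
  i = 5 (α = 12): (12−4)(12−3)(12−2)(12−7) = 8·9·10·5 = 3600 ≡ 12, so v_5 = 12^{−1} = 12 (mod 13).
  v = [3, 9, 3, 12, 12].
Step 2: syndromes of r = [9, 11, 3, 5, 7] (all sums mod 13).
  S_0 = Σ v_i r_i = 3·9 + 9·11 + 3·3 + 12·5 + 12·7 = 279 ≡ 6.
  S_1 = Σ v_i α_i r_i = 3·4·9 + 9·3·11 + 3·2·3 + 12·7·5 + 12·12·7 = 1851 ≡ 5.
  α_i^2 mod 13 = [3, 9, 4, 10, 1].
  S_2 = Σ v_i α_i^2 r_i = 3·3·9 + 9·9·11 + 3·4·3 + 12·10·5 + 12·1·7 = 1692 ≡ 2.
  S = (6, 5, 2) ≠ 0, so r is not a codeword (an error is present).
Step 3: locate the error. For a single error e at position i, S_ℓ = v_i·e·α_i^ℓ, so α_err = S_1/S_0.
  S_0^{−1} = 6^{−1} = 11 (mod 13), so α_err = 5·11 = 55 ≡ 3 = α_2. Error position i = 2.
  Consistency check: S_2/S_1 = 2·8 = 16 ≡ 3 = α_err ✓ (single-error assumption holds).
Step 4: error magnitude e = S_0/v_2 = S_0·∏_{j≠2}(α_2 − α_j) = 6·3 = 18 ≡ 5 (mod 13).
Step 5: correct position 2: c_2 = r_2 − e = 11 − 5 ≡ 6 (mod 13). Hence c = [9, 6, 3, 5, 7].
  Check: interpolating c through the α_i gives m(x) = 10 + 3·x (degree < 2) with m(α_i) = c_i for every i, so c is indeed a codeword.
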